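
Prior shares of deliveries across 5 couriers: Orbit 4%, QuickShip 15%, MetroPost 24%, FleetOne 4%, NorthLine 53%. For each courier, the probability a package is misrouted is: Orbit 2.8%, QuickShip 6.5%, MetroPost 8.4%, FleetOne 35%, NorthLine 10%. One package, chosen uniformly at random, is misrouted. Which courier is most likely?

NorthLine

Unnormalized posteriors (prior × likelihood):
  Orbit: 0.04 × 0.028 = 0.00112
  QuickShip: 0.15 × 0.065 = 0.00975
  MetroPost: 0.24 × 0.084 = 0.02016
  FleetOne: 0.04 × 0.35 = 0.014
  NorthLine: 0.53 × 0.1 = 0.053
Total = 0.09803.
Largest term belongs to NorthLine, so NorthLine is most probable.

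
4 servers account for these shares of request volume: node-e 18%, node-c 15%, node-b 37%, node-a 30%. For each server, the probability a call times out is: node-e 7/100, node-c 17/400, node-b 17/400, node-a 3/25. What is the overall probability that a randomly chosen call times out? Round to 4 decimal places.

Compute prior × likelihood for every hypothesis:
  node-e: 0.18 × 0.07 = 0.0126
  node-c: 0.15 × 0.0425 = 0.006375
  node-b: 0.37 × 0.0425 = 0.015725
  node-a: 0.3 × 0.12 = 0.036
P(timeout) = 0.0126 + 0.006375 + 0.015725 + 0.036 = 0.0707 → 0.0707.

0.0707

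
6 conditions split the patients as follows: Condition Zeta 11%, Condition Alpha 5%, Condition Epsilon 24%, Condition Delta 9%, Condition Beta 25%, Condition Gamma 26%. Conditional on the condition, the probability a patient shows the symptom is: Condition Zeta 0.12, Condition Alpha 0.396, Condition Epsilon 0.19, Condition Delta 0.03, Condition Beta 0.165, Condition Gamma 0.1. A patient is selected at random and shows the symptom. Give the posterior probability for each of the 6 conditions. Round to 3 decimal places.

By Bayes' rule, posterior ∝ prior × likelihood:
  Condition Zeta: 0.11 × 0.12 = 0.0132
  Condition Alpha: 0.05 × 0.396 = 0.0198
  Condition Epsilon: 0.24 × 0.19 = 0.0456
  Condition Delta: 0.09 × 0.03 = 0.0027
  Condition Beta: 0.25 × 0.165 = 0.04125
  Condition Gamma: 0.26 × 0.1 = 0.026
Total = 0.14855.
P(Condition Zeta | symptomatic) = 0.0132/0.14855 ≈ 0.089
P(Condition Alpha | symptomatic) = 0.0198/0.14855 ≈ 0.133
P(Condition Epsilon | symptomatic) = 0.0456/0.14855 ≈ 0.307
P(Condition Delta | symptomatic) = 0.0027/0.14855 ≈ 0.018
P(Condition Beta | symptomatic) = 0.04125/0.14855 ≈ 0.278
P(Condition Gamma | symptomatic) = 0.026/0.14855 ≈ 0.175
(Check: 0.089+0.133+0.307+0.018+0.278+0.175 = 1.000.)

Condition Zeta 0.089, Condition Alpha 0.133, Condition Epsilon 0.307, Condition Delta 0.018, Condition Beta 0.278, Condition Gamma 0.175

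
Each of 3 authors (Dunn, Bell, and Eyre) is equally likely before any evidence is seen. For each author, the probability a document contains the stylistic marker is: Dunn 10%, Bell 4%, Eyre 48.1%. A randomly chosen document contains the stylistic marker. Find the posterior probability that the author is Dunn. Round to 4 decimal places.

0.1610

With a uniform prior (1/3 each), posterior ∝ likelihood:
  Dunn: 0.1
  Bell: 0.04
  Eyre: 0.481
Normalizing constant = 0.621.
P(Dunn | evidence) = 0.1 / 0.621 ≈ 0.1610.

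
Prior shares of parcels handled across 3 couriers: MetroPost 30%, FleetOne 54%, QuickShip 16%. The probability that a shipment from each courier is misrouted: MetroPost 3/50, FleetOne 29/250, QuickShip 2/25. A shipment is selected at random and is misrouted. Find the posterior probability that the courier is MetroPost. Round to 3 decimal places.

0.193

Prior × likelihood for each hypothesis:
  MetroPost: 0.3 × 0.06 = 0.018
  FleetOne: 0.54 × 0.116 = 0.06264
  QuickShip: 0.16 × 0.08 = 0.0128
Normalizing constant = 0.09344.
P(MetroPost | evidence) = 0.018 / 0.09344 ≈ 0.193.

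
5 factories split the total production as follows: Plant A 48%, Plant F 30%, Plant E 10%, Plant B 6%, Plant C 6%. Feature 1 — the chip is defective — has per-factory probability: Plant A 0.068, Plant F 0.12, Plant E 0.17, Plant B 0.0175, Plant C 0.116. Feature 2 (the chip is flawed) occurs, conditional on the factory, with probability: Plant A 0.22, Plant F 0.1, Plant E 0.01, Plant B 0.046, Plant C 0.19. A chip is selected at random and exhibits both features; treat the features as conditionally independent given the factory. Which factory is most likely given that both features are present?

By Bayes' rule, posterior ∝ prior × likelihood:
  Plant A: 0.48 × 0.068 × 0.22 = 0.0071808
  Plant F: 0.3 × 0.12 × 0.1 = 0.0036
  Plant E: 0.1 × 0.17 × 0.01 = 0.00017
  Plant B: 0.06 × 0.0175 × 0.046 = 0.0000483
  Plant C: 0.06 × 0.116 × 0.19 = 0.0013224
Normalizing constant = 0.0123215.
Largest term belongs to Plant A, so Plant A is most probable.

Plant A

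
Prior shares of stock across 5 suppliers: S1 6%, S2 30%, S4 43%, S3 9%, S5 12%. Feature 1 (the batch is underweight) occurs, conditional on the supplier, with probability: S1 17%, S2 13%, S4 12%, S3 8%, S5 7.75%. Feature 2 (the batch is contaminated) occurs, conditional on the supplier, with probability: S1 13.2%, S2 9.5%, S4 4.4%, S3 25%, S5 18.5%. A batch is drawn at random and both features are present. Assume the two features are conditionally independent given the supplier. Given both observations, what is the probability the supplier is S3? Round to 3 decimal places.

0.166

Compute prior × likelihood for every hypothesis:
  S1: 0.06 × 0.17 × 0.132 = 0.0013464
  S2: 0.3 × 0.13 × 0.095 = 0.003705
  S4: 0.43 × 0.12 × 0.044 = 0.0022704
  S3: 0.09 × 0.08 × 0.25 = 0.0018
  S5: 0.12 × 0.0775 × 0.185 = 0.0017205
Sum = 0.0108423.
P(S3 | evidence) = 0.0018 / 0.0108423 ≈ 0.166.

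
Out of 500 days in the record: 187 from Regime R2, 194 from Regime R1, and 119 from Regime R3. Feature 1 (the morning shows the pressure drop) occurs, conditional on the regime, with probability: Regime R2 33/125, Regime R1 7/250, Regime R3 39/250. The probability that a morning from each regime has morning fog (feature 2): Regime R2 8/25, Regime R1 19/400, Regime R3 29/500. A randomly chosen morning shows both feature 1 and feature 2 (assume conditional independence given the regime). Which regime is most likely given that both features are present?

Regime R2

Compute prior × likelihood for every hypothesis:
  Regime R2: 0.374 × 0.264 × 0.32 = 0.03159552
  Regime R1: 0.388 × 0.028 × 0.0475 = 0.00051604
  Regime R3: 0.238 × 0.156 × 0.058 = 0.002153424
Normalizing constant = 0.034264984.
Largest term belongs to Regime R2, so Regime R2 is most probable.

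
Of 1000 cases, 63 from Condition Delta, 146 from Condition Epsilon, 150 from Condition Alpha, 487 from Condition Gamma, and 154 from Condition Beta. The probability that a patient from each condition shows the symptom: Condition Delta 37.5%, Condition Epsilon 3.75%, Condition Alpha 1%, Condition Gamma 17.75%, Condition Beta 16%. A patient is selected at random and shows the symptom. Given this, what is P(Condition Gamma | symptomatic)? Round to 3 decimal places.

Prior × likelihood for each hypothesis:
  Condition Delta: 0.063 × 0.375 = 0.023625
  Condition Epsilon: 0.146 × 0.0375 = 0.005475
  Condition Alpha: 0.15 × 0.01 = 0.0015
  Condition Gamma: 0.487 × 0.1775 = 0.0864425
  Condition Beta: 0.154 × 0.16 = 0.02464
Sum = 0.1416825.
P(Condition Gamma | evidence) = 0.0864425 / 0.1416825 ≈ 0.610.

0.610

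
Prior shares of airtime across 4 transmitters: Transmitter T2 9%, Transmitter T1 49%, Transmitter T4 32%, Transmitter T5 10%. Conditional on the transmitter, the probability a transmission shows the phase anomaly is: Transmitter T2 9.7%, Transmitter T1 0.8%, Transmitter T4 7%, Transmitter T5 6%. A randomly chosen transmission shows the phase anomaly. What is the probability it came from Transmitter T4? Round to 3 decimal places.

Unnormalized posteriors (prior × likelihood):
  Transmitter T2: 0.09 × 0.097 = 0.00873
  Transmitter T1: 0.49 × 0.008 = 0.00392
  Transmitter T4: 0.32 × 0.07 = 0.0224
  Transmitter T5: 0.1 × 0.06 = 0.006
Normalizing constant = 0.04105.
P(Transmitter T4 | evidence) = 0.0224 / 0.04105 ≈ 0.546.

0.546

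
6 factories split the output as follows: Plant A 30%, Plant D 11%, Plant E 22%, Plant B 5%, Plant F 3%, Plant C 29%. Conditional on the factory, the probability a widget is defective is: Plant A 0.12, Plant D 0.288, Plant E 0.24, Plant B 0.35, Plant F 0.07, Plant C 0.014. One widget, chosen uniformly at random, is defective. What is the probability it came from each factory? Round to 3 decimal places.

Prior × likelihood for each hypothesis:
  Plant A: 0.3 × 0.12 = 0.036
  Plant D: 0.11 × 0.288 = 0.03168
  Plant E: 0.22 × 0.24 = 0.0528
  Plant B: 0.05 × 0.35 = 0.0175
  Plant F: 0.03 × 0.07 = 0.0021
  Plant C: 0.29 × 0.014 = 0.00406
Total = 0.14414.
P(Plant A | defective) = 0.036/0.14414 ≈ 0.250
P(Plant D | defective) = 0.03168/0.14414 ≈ 0.220
P(Plant E | defective) = 0.0528/0.14414 ≈ 0.366
P(Plant B | defective) = 0.0175/0.14414 ≈ 0.121
P(Plant F | defective) = 0.0021/0.14414 ≈ 0.015
P(Plant C | defective) = 0.00406/0.14414 ≈ 0.028
(Check: 0.250+0.220+0.366+0.121+0.015+0.028 = 1.000.)

Plant A 0.250, Plant D 0.220, Plant E 0.366, Plant B 0.121, Plant F 0.015, Plant C 0.028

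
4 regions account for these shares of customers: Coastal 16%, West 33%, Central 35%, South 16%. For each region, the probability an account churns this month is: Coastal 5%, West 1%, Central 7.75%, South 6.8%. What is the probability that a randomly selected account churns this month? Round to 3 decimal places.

0.049

Compute prior × likelihood for every hypothesis:
  Coastal: 0.16 × 0.05 = 0.008
  West: 0.33 × 0.01 = 0.0033
  Central: 0.35 × 0.0775 = 0.027125
  South: 0.16 × 0.068 = 0.01088
P(churn) = 0.008 + 0.0033 + 0.027125 + 0.01088 = 0.049305 → 0.049.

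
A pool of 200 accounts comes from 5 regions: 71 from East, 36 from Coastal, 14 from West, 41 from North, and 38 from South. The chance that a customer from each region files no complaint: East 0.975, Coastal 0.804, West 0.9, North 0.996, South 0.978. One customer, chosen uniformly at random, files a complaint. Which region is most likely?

Coastal

Taking complements, P(complaint | each) = East 0.025, Coastal 0.196, West 0.1, North 0.004, South 0.022.
Unnormalized posteriors (prior × likelihood):
  East: 0.355 × 0.025 = 0.008875
  Coastal: 0.18 × 0.196 = 0.03528
  West: 0.07 × 0.1 = 0.007
  North: 0.205 × 0.004 = 0.00082
  South: 0.19 × 0.022 = 0.00418
Total = 0.056155.
Largest term belongs to Coastal, so Coastal is most probable.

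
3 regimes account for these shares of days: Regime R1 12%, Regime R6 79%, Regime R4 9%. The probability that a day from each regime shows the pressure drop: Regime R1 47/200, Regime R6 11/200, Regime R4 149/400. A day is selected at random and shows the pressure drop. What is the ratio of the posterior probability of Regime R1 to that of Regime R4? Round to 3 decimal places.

Unnormalized posteriors (prior × likelihood):
  Regime R1: 0.12 × 0.235 = 0.0282
  Regime R6: 0.79 × 0.055 = 0.04345
  Regime R4: 0.09 × 0.3725 = 0.033525
Sum = 0.105175.
The ratio is 0.0282 / 0.033525 (the normalizer cancels) = 0.841.

0.841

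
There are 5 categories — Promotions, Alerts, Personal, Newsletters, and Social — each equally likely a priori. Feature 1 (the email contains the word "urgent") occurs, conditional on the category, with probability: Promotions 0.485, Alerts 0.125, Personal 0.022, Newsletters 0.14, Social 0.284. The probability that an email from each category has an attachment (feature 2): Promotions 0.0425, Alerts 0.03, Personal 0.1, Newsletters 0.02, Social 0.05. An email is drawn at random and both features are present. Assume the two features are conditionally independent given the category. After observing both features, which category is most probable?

Since the prior is uniform, the posterior is proportional to the likelihood:
  Promotions: 0.485 × 0.0425 = 0.0206125
  Alerts: 0.125 × 0.03 = 0.00375
  Personal: 0.022 × 0.1 = 0.0022
  Newsletters: 0.14 × 0.02 = 0.0028
  Social: 0.284 × 0.05 = 0.0142
Total = 0.0435625.
Largest term belongs to Promotions, so Promotions is most probable.

Promotions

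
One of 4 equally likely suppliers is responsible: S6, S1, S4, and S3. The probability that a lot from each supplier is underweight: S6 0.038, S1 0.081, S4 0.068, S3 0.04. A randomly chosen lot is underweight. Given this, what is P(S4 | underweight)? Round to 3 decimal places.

Since the prior is uniform, the posterior is proportional to the likelihood:
  S6: 0.038
  S1: 0.081
  S4: 0.068
  S3: 0.04
Sum = 0.227.
P(S4 | evidence) = 0.068 / 0.227 ≈ 0.300.

0.300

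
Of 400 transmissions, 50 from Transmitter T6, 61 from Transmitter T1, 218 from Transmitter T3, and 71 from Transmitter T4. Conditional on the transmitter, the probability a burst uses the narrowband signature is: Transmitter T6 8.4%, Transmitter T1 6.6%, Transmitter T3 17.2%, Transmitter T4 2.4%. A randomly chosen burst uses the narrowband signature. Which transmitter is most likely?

By Bayes' rule, posterior ∝ prior × likelihood:
  Transmitter T6: 0.125 × 0.084 = 0.0105
  Transmitter T1: 0.1525 × 0.066 = 0.010065
  Transmitter T3: 0.545 × 0.172 = 0.09374
  Transmitter T4: 0.1775 × 0.024 = 0.00426
Normalizing constant = 0.118565.
Largest term belongs to Transmitter T3, so Transmitter T3 is most probable.

Transmitter T3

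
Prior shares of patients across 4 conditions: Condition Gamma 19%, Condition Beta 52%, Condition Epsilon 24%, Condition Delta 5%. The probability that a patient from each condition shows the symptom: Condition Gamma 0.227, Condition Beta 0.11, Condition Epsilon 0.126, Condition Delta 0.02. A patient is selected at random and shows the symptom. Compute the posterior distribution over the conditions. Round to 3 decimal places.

Condition Gamma 0.328, Condition Beta 0.435, Condition Epsilon 0.230, Condition Delta 0.008

Unnormalized posteriors (prior × likelihood):
  Condition Gamma: 0.19 × 0.227 = 0.04313
  Condition Beta: 0.52 × 0.11 = 0.0572
  Condition Epsilon: 0.24 × 0.126 = 0.03024
  Condition Delta: 0.05 × 0.02 = 0.001
Sum = 0.13157.
P(Condition Gamma | symptomatic) = 0.04313/0.13157 ≈ 0.328
P(Condition Beta | symptomatic) = 0.0572/0.13157 ≈ 0.435
P(Condition Epsilon | symptomatic) = 0.03024/0.13157 ≈ 0.230
P(Condition Delta | symptomatic) = 0.001/0.13157 ≈ 0.008
(Check: 0.328+0.435+0.230+0.008 = 1.001.)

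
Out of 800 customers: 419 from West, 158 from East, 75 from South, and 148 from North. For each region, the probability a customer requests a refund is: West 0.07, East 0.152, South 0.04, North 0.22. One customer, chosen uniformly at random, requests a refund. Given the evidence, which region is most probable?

North

Compute prior × likelihood for every hypothesis:
  West: 0.52375 × 0.07 = 0.0366625
  East: 0.1975 × 0.152 = 0.03002
  South: 0.09375 × 0.04 = 0.00375
  North: 0.185 × 0.22 = 0.0407
Normalizing constant = 0.1111325.
Largest term belongs to North, so North is most probable.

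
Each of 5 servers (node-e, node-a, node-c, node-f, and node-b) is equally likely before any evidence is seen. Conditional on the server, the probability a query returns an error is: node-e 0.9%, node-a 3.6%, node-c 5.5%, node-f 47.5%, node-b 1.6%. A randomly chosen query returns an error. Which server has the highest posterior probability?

With a uniform prior (1/5 each), posterior ∝ likelihood:
  node-e: 0.009
  node-a: 0.036
  node-c: 0.055
  node-f: 0.475
  node-b: 0.016
Total = 0.591.
Largest term belongs to node-f, so node-f is most probable.

node-f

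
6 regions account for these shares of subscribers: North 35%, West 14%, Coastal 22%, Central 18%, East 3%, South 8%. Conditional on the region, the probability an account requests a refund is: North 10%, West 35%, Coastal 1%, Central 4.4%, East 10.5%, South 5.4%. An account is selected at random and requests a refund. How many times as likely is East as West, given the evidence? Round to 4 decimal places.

Unnormalized posteriors (prior × likelihood):
  North: 0.35 × 0.1 = 0.035
  West: 0.14 × 0.35 = 0.049
  Coastal: 0.22 × 0.01 = 0.0022
  Central: 0.18 × 0.044 = 0.00792
  East: 0.03 × 0.105 = 0.00315
  South: 0.08 × 0.054 = 0.00432
Total = 0.10159.
The ratio is 0.00315 / 0.049 (the normalizer cancels) = 0.0643.

0.0643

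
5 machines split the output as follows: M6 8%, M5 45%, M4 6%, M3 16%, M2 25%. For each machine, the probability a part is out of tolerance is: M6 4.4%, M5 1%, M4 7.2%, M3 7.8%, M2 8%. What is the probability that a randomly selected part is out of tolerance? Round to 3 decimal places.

Prior × likelihood for each hypothesis:
  M6: 0.08 × 0.044 = 0.00352
  M5: 0.45 × 0.01 = 0.0045
  M4: 0.06 × 0.072 = 0.00432
  M3: 0.16 × 0.078 = 0.01248
  M2: 0.25 × 0.08 = 0.02
P(oversize) = 0.00352 + 0.0045 + 0.00432 + 0.01248 + 0.02 = 0.04482 → 0.045.

0.045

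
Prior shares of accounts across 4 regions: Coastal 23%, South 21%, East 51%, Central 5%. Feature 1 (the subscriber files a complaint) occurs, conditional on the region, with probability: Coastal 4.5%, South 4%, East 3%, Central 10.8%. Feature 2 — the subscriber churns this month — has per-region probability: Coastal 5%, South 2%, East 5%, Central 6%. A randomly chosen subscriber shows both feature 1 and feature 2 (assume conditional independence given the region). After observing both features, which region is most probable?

Prior × likelihood for each hypothesis:
  Coastal: 0.23 × 0.045 × 0.05 = 0.0005175
  South: 0.21 × 0.04 × 0.02 = 0.000168
  East: 0.51 × 0.03 × 0.05 = 0.000765
  Central: 0.05 × 0.108 × 0.06 = 0.000324
Sum = 0.0017745.
Largest term belongs to East, so East is most probable.

East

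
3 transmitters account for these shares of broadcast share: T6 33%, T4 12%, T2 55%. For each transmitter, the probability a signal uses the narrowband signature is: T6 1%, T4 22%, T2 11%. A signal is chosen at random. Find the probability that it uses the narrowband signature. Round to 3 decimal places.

0.090

By Bayes' rule, posterior ∝ prior × likelihood:
  T6: 0.33 × 0.01 = 0.0033
  T4: 0.12 × 0.22 = 0.0264
  T2: 0.55 × 0.11 = 0.0605
P(narrowband) = 0.0033 + 0.0264 + 0.0605 = 0.0902 → 0.090.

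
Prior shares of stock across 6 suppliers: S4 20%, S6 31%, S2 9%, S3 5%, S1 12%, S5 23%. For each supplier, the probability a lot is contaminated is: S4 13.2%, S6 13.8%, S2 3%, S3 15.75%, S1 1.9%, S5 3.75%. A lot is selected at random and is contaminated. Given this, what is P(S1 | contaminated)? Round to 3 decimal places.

Compute prior × likelihood for every hypothesis:
  S4: 0.2 × 0.132 = 0.0264
  S6: 0.31 × 0.138 = 0.04278
  S2: 0.09 × 0.03 = 0.0027
  S3: 0.05 × 0.1575 = 0.007875
  S1: 0.12 × 0.019 = 0.00228
  S5: 0.23 × 0.0375 = 0.008625
Sum = 0.09066.
P(S1 | evidence) = 0.00228 / 0.09066 ≈ 0.025.

0.025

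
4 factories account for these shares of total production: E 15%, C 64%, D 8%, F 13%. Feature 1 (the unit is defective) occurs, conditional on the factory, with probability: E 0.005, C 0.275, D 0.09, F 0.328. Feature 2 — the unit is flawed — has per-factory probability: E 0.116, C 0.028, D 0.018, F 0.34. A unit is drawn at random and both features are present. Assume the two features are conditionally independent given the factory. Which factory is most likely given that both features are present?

F

Unnormalized posteriors (prior × likelihood):
  E: 0.15 × 0.005 × 0.116 = 0.000087
  C: 0.64 × 0.275 × 0.028 = 0.004928
  D: 0.08 × 0.09 × 0.018 = 0.0001296
  F: 0.13 × 0.328 × 0.34 = 0.0144976
Normalizing constant = 0.0196422.
Largest term belongs to F, so F is most probable.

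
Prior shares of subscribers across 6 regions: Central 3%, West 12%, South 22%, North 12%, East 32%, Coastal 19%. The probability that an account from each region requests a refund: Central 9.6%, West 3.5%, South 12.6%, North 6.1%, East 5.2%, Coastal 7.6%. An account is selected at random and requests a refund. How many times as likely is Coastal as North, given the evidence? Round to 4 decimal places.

Unnormalized posteriors (prior × likelihood):
  Central: 0.03 × 0.096 = 0.00288
  West: 0.12 × 0.035 = 0.0042
  South: 0.22 × 0.126 = 0.02772
  North: 0.12 × 0.061 = 0.00732
  East: 0.32 × 0.052 = 0.01664
  Coastal: 0.19 × 0.076 = 0.01444
Total = 0.0732.
The ratio is 0.01444 / 0.00732 (the normalizer cancels) = 1.9727.

1.9727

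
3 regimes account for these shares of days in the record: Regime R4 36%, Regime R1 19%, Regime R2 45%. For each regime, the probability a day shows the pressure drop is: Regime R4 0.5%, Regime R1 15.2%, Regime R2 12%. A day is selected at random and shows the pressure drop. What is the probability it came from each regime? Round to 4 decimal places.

Compute prior × likelihood for every hypothesis:
  Regime R4: 0.36 × 0.005 = 0.0018
  Regime R1: 0.19 × 0.152 = 0.02888
  Regime R2: 0.45 × 0.12 = 0.054
Total = 0.08468.
P(Regime R4 | drop) = 0.0018/0.08468 ≈ 0.0213
P(Regime R1 | drop) = 0.02888/0.08468 ≈ 0.3410
P(Regime R2 | drop) = 0.054/0.08468 ≈ 0.6377

Regime R4 0.0213, Regime R1 0.3410, Regime R2 0.6377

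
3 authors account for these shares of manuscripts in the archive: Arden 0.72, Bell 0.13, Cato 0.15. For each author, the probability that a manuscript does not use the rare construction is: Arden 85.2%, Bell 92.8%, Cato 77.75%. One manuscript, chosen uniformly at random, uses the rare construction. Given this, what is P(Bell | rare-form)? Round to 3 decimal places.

0.063

Taking complements, P(rare-form | each) = Arden 0.148, Bell 0.072, Cato 0.2225.
Compute prior × likelihood for every hypothesis:
  Arden: 0.72 × 0.148 = 0.10656
  Bell: 0.13 × 0.072 = 0.00936
  Cato: 0.15 × 0.2225 = 0.033375
Normalizing constant = 0.149295.
P(Bell | evidence) = 0.00936 / 0.149295 ≈ 0.063.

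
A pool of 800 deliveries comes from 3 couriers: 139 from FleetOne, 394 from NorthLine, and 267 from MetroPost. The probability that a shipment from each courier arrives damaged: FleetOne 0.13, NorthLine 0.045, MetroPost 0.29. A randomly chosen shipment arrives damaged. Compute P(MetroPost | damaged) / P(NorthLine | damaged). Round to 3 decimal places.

4.367

Prior × likelihood for each hypothesis:
  FleetOne: 0.17375 × 0.13 = 0.0225875
  NorthLine: 0.4925 × 0.045 = 0.0221625
  MetroPost: 0.33375 × 0.29 = 0.0967875
Sum = 0.1415375.
The ratio is 0.0967875 / 0.0221625 (the normalizer cancels) = 4.367.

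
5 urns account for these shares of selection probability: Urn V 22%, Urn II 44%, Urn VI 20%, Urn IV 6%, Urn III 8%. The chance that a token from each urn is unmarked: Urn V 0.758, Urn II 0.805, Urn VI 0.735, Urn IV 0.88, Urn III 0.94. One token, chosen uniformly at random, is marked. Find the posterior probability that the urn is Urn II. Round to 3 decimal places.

Taking complements, P(marked | each) = Urn V 0.242, Urn II 0.195, Urn VI 0.265, Urn IV 0.12, Urn III 0.06.
Unnormalized posteriors (prior × likelihood):
  Urn V: 0.22 × 0.242 = 0.05324
  Urn II: 0.44 × 0.195 = 0.0858
  Urn VI: 0.2 × 0.265 = 0.053
  Urn IV: 0.06 × 0.12 = 0.0072
  Urn III: 0.08 × 0.06 = 0.0048
Total = 0.20404.
P(Urn II | evidence) = 0.0858 / 0.20404 ≈ 0.421.

0.421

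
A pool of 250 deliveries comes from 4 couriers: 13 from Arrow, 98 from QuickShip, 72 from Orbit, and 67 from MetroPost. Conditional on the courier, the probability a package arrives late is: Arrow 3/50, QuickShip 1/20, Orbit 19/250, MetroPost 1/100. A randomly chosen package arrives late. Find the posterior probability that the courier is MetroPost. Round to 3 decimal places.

0.057

Compute prior × likelihood for every hypothesis:
  Arrow: 0.052 × 0.06 = 0.00312
  QuickShip: 0.392 × 0.05 = 0.0196
  Orbit: 0.288 × 0.076 = 0.021888
  MetroPost: 0.268 × 0.01 = 0.00268
Sum = 0.047288.
P(MetroPost | evidence) = 0.00268 / 0.047288 ≈ 0.057.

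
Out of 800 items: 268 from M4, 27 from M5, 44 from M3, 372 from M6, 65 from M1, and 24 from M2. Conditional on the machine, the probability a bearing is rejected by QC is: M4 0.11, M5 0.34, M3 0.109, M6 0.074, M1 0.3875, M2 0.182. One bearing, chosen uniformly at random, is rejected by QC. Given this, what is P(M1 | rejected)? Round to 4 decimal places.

Unnormalized posteriors (prior × likelihood):
  M4: 0.335 × 0.11 = 0.03685
  M5: 0.03375 × 0.34 = 0.011475
  M3: 0.055 × 0.109 = 0.005995
  M6: 0.465 × 0.074 = 0.03441
  M1: 0.08125 × 0.3875 = 0.031484375
  M2: 0.03 × 0.182 = 0.00546
Sum = 0.125674375.
P(M1 | evidence) = 0.031484375 / 0.125674375 ≈ 0.2505.

0.2505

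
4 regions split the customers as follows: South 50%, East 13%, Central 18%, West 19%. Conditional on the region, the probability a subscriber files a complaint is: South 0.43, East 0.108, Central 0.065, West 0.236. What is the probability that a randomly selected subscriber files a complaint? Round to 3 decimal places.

Unnormalized posteriors (prior × likelihood):
  South: 0.5 × 0.43 = 0.215
  East: 0.13 × 0.108 = 0.01404
  Central: 0.18 × 0.065 = 0.0117
  West: 0.19 × 0.236 = 0.04484
P(complaint) = 0.215 + 0.01404 + 0.0117 + 0.04484 = 0.28558 → 0.286.

0.286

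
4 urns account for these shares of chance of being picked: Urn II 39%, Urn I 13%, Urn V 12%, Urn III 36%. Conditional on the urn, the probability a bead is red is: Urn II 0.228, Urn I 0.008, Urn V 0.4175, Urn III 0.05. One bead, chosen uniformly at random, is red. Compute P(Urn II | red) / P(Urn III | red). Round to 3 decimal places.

By Bayes' rule, posterior ∝ prior × likelihood:
  Urn II: 0.39 × 0.228 = 0.08892
  Urn I: 0.13 × 0.008 = 0.00104
  Urn V: 0.12 × 0.4175 = 0.0501
  Urn III: 0.36 × 0.05 = 0.018
Total = 0.15806.
The ratio is 0.08892 / 0.018 (the normalizer cancels) = 4.940.

4.940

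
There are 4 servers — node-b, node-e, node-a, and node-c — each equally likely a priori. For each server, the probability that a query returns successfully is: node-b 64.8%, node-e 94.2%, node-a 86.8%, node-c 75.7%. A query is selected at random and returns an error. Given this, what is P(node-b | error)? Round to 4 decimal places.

Taking complements, P(error | each) = node-b 0.352, node-e 0.058, node-a 0.132, node-c 0.243.
With a uniform prior (1/4 each), posterior ∝ likelihood:
  node-b: 0.352
  node-e: 0.058
  node-a: 0.132
  node-c: 0.243
Total = 0.785.
P(node-b | evidence) = 0.352 / 0.785 ≈ 0.4484.

0.4484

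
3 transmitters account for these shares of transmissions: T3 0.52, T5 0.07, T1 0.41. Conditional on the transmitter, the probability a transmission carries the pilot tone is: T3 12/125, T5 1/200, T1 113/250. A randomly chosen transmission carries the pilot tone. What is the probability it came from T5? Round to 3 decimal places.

Prior × likelihood for each hypothesis:
  T3: 0.52 × 0.096 = 0.04992
  T5: 0.07 × 0.005 = 0.00035
  T1: 0.41 × 0.452 = 0.18532
Normalizing constant = 0.23559.
P(T5 | evidence) = 0.00035 / 0.23559 ≈ 0.001.

0.001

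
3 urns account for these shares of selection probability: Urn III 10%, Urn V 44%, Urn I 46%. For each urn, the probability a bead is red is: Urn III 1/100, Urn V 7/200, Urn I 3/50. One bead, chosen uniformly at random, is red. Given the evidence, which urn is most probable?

Urn I

By Bayes' rule, posterior ∝ prior × likelihood:
  Urn III: 0.1 × 0.01 = 0.001
  Urn V: 0.44 × 0.035 = 0.0154
  Urn I: 0.46 × 0.06 = 0.0276
Sum = 0.044.
Largest term belongs to Urn I, so Urn I is most probable.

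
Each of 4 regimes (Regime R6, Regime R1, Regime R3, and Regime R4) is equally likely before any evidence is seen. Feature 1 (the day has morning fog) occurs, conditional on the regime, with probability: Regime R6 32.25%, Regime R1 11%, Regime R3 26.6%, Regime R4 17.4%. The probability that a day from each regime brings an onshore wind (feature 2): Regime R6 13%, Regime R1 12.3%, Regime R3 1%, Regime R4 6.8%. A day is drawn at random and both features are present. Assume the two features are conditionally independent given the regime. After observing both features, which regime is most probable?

With a uniform prior (1/4 each), posterior ∝ likelihood:
  Regime R6: 0.3225 × 0.13 = 0.041925
  Regime R1: 0.11 × 0.123 = 0.01353
  Regime R3: 0.266 × 0.01 = 0.00266
  Regime R4: 0.174 × 0.068 = 0.011832
Normalizing constant = 0.069947.
Largest term belongs to Regime R6, so Regime R6 is most probable.

Regime R6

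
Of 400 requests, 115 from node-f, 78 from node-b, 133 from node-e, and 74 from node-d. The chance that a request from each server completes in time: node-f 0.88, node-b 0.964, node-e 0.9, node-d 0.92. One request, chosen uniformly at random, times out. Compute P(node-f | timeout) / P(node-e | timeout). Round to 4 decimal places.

1.0376

Taking complements, P(timeout | each) = node-f 0.12, node-b 0.036, node-e 0.1, node-d 0.08.
Compute prior × likelihood for every hypothesis:
  node-f: 0.2875 × 0.12 = 0.0345
  node-b: 0.195 × 0.036 = 0.00702
  node-e: 0.3325 × 0.1 = 0.03325
  node-d: 0.185 × 0.08 = 0.0148
Sum = 0.08957.
The ratio is 0.0345 / 0.03325 (the normalizer cancels) = 1.0376.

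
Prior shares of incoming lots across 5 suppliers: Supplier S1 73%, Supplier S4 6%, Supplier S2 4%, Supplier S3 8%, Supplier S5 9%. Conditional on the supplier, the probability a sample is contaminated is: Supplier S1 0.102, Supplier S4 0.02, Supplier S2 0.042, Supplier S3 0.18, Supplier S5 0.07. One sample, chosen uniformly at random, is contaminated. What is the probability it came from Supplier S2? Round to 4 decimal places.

Prior × likelihood for each hypothesis:
  Supplier S1: 0.73 × 0.102 = 0.07446
  Supplier S4: 0.06 × 0.02 = 0.0012
  Supplier S2: 0.04 × 0.042 = 0.00168
  Supplier S3: 0.08 × 0.18 = 0.0144
  Supplier S5: 0.09 × 0.07 = 0.0063
Normalizing constant = 0.09804.
P(Supplier S2 | evidence) = 0.00168 / 0.09804 ≈ 0.0171.

0.0171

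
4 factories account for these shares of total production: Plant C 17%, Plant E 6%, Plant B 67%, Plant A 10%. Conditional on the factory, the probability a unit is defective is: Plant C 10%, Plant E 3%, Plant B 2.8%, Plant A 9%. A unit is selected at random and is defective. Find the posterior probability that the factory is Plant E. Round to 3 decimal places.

Unnormalized posteriors (prior × likelihood):
  Plant C: 0.17 × 0.1 = 0.017
  Plant E: 0.06 × 0.03 = 0.0018
  Plant B: 0.67 × 0.028 = 0.01876
  Plant A: 0.1 × 0.09 = 0.009
Normalizing constant = 0.04656.
P(Plant E | evidence) = 0.0018 / 0.04656 ≈ 0.039.

0.039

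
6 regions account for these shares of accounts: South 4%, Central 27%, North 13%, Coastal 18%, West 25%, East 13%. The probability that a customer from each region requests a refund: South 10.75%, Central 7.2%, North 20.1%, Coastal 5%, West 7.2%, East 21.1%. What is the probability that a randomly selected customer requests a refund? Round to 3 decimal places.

Unnormalized posteriors (prior × likelihood):
  South: 0.04 × 0.1075 = 0.0043
  Central: 0.27 × 0.072 = 0.01944
  North: 0.13 × 0.201 = 0.02613
  Coastal: 0.18 × 0.05 = 0.009
  West: 0.25 × 0.072 = 0.018
  East: 0.13 × 0.211 = 0.02743
P(refund) = 0.0043 + 0.01944 + 0.02613 + 0.009 + 0.018 + 0.02743 = 0.1043 → 0.104.

0.104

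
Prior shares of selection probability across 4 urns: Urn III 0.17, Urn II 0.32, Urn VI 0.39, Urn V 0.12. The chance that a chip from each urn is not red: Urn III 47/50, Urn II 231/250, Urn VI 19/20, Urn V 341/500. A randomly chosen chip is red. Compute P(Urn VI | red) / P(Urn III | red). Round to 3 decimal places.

1.912

Taking complements, P(red | each) = Urn III 0.06, Urn II 0.076, Urn VI 0.05, Urn V 0.318.
By Bayes' rule, posterior ∝ prior × likelihood:
  Urn III: 0.17 × 0.06 = 0.0102
  Urn II: 0.32 × 0.076 = 0.02432
  Urn VI: 0.39 × 0.05 = 0.0195
  Urn V: 0.12 × 0.318 = 0.03816
Normalizing constant = 0.09218.
The ratio is 0.0195 / 0.0102 (the normalizer cancels) = 1.912.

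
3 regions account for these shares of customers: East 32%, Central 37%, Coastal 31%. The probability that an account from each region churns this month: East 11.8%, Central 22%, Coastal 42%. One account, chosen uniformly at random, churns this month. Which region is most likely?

Compute prior × likelihood for every hypothesis:
  East: 0.32 × 0.118 = 0.03776
  Central: 0.37 × 0.22 = 0.0814
  Coastal: 0.31 × 0.42 = 0.1302
Sum = 0.24936.
Largest term belongs to Coastal, so Coastal is most probable.

Coastal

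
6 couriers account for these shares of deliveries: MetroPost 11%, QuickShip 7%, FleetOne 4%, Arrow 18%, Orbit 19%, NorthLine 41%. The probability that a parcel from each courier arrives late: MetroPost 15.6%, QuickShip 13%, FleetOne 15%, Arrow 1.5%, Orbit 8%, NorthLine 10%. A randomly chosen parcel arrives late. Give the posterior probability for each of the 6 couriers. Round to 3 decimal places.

MetroPost 0.188, QuickShip 0.100, FleetOne 0.066, Arrow 0.030, Orbit 0.167, NorthLine 0.450

Prior × likelihood for each hypothesis:
  MetroPost: 0.11 × 0.156 = 0.01716
  QuickShip: 0.07 × 0.13 = 0.0091
  FleetOne: 0.04 × 0.15 = 0.006
  Arrow: 0.18 × 0.015 = 0.0027
  Orbit: 0.19 × 0.08 = 0.0152
  NorthLine: 0.41 × 0.1 = 0.041
Total = 0.09116.
P(MetroPost | late) = 0.01716/0.09116 ≈ 0.188
P(QuickShip | late) = 0.0091/0.09116 ≈ 0.100
P(FleetOne | late) = 0.006/0.09116 ≈ 0.066
P(Arrow | late) = 0.0027/0.09116 ≈ 0.030
P(Orbit | late) = 0.0152/0.09116 ≈ 0.167
P(NorthLine | late) = 0.041/0.09116 ≈ 0.450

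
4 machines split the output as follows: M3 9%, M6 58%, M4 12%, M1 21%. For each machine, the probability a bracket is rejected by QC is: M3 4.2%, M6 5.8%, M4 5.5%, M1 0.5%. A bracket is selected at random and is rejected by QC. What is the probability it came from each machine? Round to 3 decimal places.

Compute prior × likelihood for every hypothesis:
  M3: 0.09 × 0.042 = 0.00378
  M6: 0.58 × 0.058 = 0.03364
  M4: 0.12 × 0.055 = 0.0066
  M1: 0.21 × 0.005 = 0.00105
Normalizing constant = 0.04507.
P(M3 | rejected) = 0.00378/0.04507 ≈ 0.084
P(M6 | rejected) = 0.03364/0.04507 ≈ 0.746
P(M4 | rejected) = 0.0066/0.04507 ≈ 0.146
P(M1 | rejected) = 0.00105/0.04507 ≈ 0.023

M3 0.084, M6 0.746, M4 0.146, M1 0.023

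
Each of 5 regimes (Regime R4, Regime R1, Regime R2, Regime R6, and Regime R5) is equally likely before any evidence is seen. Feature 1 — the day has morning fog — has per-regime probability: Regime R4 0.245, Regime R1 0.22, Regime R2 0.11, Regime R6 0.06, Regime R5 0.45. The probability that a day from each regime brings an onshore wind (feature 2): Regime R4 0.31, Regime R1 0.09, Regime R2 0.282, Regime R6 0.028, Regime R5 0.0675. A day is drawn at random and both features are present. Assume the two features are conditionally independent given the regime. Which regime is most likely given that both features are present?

Regime R4

With a uniform prior (1/5 each), posterior ∝ likelihood:
  Regime R4: 0.245 × 0.31 = 0.07595
  Regime R1: 0.22 × 0.09 = 0.0198
  Regime R2: 0.11 × 0.282 = 0.03102
  Regime R6: 0.06 × 0.028 = 0.00168
  Regime R5: 0.45 × 0.0675 = 0.030375
Sum = 0.158825.
Largest term belongs to Regime R4, so Regime R4 is most probable.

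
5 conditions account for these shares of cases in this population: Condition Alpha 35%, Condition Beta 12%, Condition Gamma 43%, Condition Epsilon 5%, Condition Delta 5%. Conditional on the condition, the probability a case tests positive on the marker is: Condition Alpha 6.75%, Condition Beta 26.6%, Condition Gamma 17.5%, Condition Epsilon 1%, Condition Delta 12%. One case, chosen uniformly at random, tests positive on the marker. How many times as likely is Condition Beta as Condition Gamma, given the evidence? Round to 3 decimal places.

Unnormalized posteriors (prior × likelihood):
  Condition Alpha: 0.35 × 0.0675 = 0.023625
  Condition Beta: 0.12 × 0.266 = 0.03192
  Condition Gamma: 0.43 × 0.175 = 0.07525
  Condition Epsilon: 0.05 × 0.01 = 0.0005
  Condition Delta: 0.05 × 0.12 = 0.006
Normalizing constant = 0.137295.
The ratio is 0.03192 / 0.07525 (the normalizer cancels) = 0.424.

0.424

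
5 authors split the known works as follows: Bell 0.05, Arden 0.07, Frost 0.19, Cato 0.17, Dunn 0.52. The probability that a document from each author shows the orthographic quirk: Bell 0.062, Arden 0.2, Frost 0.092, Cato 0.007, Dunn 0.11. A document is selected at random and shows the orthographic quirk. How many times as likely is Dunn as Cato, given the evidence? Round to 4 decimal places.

48.0672

By Bayes' rule, posterior ∝ prior × likelihood:
  Bell: 0.05 × 0.062 = 0.0031
  Arden: 0.07 × 0.2 = 0.014
  Frost: 0.19 × 0.092 = 0.01748
  Cato: 0.17 × 0.007 = 0.00119
  Dunn: 0.52 × 0.11 = 0.0572
Total = 0.09297.
The ratio is 0.0572 / 0.00119 (the normalizer cancels) = 48.0672.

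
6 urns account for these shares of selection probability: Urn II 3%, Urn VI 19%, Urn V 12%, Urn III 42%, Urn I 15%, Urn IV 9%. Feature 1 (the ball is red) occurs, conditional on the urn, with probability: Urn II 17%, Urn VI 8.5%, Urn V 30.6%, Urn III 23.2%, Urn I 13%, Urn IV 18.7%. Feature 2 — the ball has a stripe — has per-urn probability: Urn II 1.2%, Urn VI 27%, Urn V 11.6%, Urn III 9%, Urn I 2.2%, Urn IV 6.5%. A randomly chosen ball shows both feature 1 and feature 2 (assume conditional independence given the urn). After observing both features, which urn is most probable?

Prior × likelihood for each hypothesis:
  Urn II: 0.03 × 0.17 × 0.012 = 0.0000612
  Urn VI: 0.19 × 0.085 × 0.27 = 0.0043605
  Urn V: 0.12 × 0.306 × 0.116 = 0.00425952
  Urn III: 0.42 × 0.232 × 0.09 = 0.0087696
  Urn I: 0.15 × 0.13 × 0.022 = 0.000429
  Urn IV: 0.09 × 0.187 × 0.065 = 0.00109395
Total = 0.01897377.
Largest term belongs to Urn III, so Urn III is most probable.

Urn III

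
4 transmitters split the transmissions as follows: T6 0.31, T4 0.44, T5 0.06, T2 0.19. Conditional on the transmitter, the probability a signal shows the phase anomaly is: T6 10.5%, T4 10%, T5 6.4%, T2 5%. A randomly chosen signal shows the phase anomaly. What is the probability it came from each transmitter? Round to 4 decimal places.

By Bayes' rule, posterior ∝ prior × likelihood:
  T6: 0.31 × 0.105 = 0.03255
  T4: 0.44 × 0.1 = 0.044
  T5: 0.06 × 0.064 = 0.00384
  T2: 0.19 × 0.05 = 0.0095
Total = 0.08989.
P(T6 | anomaly) = 0.03255/0.08989 ≈ 0.3621
P(T4 | anomaly) = 0.044/0.08989 ≈ 0.4895
P(T5 | anomaly) = 0.00384/0.08989 ≈ 0.0427
P(T2 | anomaly) = 0.0095/0.08989 ≈ 0.1057
(Check: 0.3621+0.4895+0.0427+0.1057 = 1.0000.)

T6 0.3621, T4 0.4895, T5 0.0427, T2 0.1057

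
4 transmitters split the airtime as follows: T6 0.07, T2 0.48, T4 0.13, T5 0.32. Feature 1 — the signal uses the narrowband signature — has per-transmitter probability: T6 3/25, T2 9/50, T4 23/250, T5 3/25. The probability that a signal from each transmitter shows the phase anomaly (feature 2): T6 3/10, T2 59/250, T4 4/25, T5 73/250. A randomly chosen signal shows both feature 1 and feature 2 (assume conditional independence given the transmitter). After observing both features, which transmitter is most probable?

T2

Compute prior × likelihood for every hypothesis:
  T6: 0.07 × 0.12 × 0.3 = 0.00252
  T2: 0.48 × 0.18 × 0.236 = 0.0203904
  T4: 0.13 × 0.092 × 0.16 = 0.0019136
  T5: 0.32 × 0.12 × 0.292 = 0.0112128
Sum = 0.0360368.
Largest term belongs to T2, so T2 is most probable.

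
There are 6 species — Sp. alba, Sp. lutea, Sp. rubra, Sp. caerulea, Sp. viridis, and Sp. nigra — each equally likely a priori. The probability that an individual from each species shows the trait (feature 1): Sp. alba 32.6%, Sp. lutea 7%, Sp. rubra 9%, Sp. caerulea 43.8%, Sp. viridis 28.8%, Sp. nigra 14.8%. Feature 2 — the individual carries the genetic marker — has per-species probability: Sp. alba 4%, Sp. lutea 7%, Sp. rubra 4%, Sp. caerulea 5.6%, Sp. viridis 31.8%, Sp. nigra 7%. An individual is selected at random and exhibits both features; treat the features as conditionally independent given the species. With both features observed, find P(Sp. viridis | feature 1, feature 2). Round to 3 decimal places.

Since the prior is uniform, the posterior is proportional to the likelihood:
  Sp. alba: 0.326 × 0.04 = 0.01304
  Sp. lutea: 0.07 × 0.07 = 0.0049
  Sp. rubra: 0.09 × 0.04 = 0.0036
  Sp. caerulea: 0.438 × 0.056 = 0.024528
  Sp. viridis: 0.288 × 0.318 = 0.091584
  Sp. nigra: 0.148 × 0.07 = 0.01036
Total = 0.148012.
P(Sp. viridis | evidence) = 0.091584 / 0.148012 ≈ 0.619.

0.619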